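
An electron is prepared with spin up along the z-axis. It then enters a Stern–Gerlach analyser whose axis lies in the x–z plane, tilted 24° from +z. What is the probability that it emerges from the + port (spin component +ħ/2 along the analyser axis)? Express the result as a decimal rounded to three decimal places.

0.957

For spin-½, the probability of finding spin-up along an axis at angle θ to the initial spin direction is cos²(θ/2); spin-down is sin²(θ/2).
θ = 24°, so P = cos²(12°) ≈ 0.957.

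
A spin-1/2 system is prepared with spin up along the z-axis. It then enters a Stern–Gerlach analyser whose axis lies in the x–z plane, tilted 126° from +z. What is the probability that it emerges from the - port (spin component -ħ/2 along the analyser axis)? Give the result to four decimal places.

0.7939

For spin-½, the probability of finding spin-up along an axis at angle θ to the initial spin direction is cos²(θ/2); spin-down is sin²(θ/2).
θ = 126°, so P = sin²(63°) ≈ 0.7939.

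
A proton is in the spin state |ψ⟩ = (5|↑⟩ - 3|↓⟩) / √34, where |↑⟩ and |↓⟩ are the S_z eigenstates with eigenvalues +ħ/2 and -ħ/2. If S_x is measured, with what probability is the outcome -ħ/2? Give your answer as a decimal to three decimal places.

0.941

|-x⟩ = (|↑⟩ - |↓⟩)/√2, so ⟨-x|ψ⟩ = (8) / (√2·√34).
P = |8|² / 68 = 64/68.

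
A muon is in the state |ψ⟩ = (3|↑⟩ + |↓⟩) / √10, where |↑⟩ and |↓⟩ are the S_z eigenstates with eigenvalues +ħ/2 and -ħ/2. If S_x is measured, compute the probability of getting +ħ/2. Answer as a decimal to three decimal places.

|+x⟩ = (|↑⟩ + |↓⟩)/√2, so ⟨+x|ψ⟩ = (4) / (√2·√10).
P = |4|² / 20 = 16/20.

0.800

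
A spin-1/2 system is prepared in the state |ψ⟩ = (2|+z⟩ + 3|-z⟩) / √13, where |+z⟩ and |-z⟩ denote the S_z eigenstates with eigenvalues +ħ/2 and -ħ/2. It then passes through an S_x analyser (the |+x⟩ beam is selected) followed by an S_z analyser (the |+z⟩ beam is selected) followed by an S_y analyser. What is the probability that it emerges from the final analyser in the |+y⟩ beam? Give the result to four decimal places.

First analyser (S_x): P(|+x⟩) = |⟨+x|ψ⟩|² = 25/26.
After stage 1 the state is |+x⟩; P(|+z⟩) = |⟨+z|+x⟩|² = 1/2.
After stage 2 the state is |+z⟩; P(|+y⟩) = |⟨+y|+z⟩|² = 1/2.
Joint probability = 25/26 × 1/2 × 1/2 = 0.2404.

0.2404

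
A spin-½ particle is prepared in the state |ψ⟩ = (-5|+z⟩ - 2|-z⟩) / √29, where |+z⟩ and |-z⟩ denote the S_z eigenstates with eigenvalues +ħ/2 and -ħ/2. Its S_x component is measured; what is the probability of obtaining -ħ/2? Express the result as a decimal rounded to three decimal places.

|-x⟩ = (|+z⟩ - |-z⟩)/√2, so ⟨-x|ψ⟩ = (-3) / (√2·√29).
P = |-3|² / 58 = 9/58.

0.155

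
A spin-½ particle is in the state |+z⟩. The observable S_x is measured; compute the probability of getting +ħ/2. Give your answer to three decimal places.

In the S_z basis, |+z⟩ = |↑⟩ and |+x⟩ = (|↑⟩ + |↓⟩)/√2.
|⟨+x|+z⟩|² = 1/2.

0.500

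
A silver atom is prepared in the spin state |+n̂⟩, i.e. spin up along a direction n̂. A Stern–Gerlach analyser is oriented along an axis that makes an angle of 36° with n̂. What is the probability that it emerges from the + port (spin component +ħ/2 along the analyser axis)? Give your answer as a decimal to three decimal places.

0.905

For spin-½, the probability of finding spin-up along an axis at angle θ to the initial spin direction is cos²(θ/2); spin-down is sin²(θ/2).
θ = 36°, so P = cos²(18°) ≈ 0.905.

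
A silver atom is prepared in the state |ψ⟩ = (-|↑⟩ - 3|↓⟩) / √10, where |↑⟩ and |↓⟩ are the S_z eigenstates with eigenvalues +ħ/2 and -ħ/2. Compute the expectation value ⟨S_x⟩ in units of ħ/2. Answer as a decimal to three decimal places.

⟨σ_x⟩ = 2 Re(a* b)/(|a|²+|b|²) with a = -1, b = -3.
a* b = 3, so ⟨σ_x⟩ = 6/10.
⟨S_x⟩ = (ħ/2)·⟨σ_x⟩.

0.600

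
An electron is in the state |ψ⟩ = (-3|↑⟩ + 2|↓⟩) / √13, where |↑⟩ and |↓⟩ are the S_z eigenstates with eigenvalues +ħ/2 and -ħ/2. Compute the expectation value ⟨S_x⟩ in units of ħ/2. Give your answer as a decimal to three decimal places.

-0.923

⟨σ_x⟩ = 2 Re(a* b)/(|a|²+|b|²) with a = -3, b = 2.
a* b = -6, so ⟨σ_x⟩ = -12/13.
⟨S_x⟩ = (ħ/2)·⟨σ_x⟩.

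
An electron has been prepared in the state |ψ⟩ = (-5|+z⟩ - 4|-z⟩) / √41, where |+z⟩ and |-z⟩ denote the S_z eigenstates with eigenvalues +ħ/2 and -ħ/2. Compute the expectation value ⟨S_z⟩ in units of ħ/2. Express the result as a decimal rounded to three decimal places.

0.220

⟨σ_z⟩ = |a|² - |b|² divided by |a|²+|b|², with a, b the |+z⟩, |-z⟩ amplitudes.
= (25 - 16)/41 = 9/41.
⟨S_z⟩ = (ħ/2)·⟨σ_z⟩.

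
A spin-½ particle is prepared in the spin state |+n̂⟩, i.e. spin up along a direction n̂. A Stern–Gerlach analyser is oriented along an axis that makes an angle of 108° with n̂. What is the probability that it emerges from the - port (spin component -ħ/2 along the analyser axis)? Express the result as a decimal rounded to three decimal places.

0.655

For spin-½, the probability of finding spin-up along an axis at angle θ to the initial spin direction is cos²(θ/2); spin-down is sin²(θ/2).
θ = 108°, so P = sin²(54°) ≈ 0.655.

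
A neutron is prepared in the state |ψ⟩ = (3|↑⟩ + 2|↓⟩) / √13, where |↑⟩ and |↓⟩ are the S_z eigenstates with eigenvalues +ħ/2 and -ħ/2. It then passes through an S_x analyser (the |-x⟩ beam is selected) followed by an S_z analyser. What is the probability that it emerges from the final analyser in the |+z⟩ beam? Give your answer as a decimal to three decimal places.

First analyser (S_x): P(|-x⟩) = |⟨-x|ψ⟩|² = 1/26.
After stage 1 the state is |-x⟩; P(|+z⟩) = |⟨+z|-x⟩|² = 1/2.
Joint probability = 1/26 × 1/2 = 0.019.

0.019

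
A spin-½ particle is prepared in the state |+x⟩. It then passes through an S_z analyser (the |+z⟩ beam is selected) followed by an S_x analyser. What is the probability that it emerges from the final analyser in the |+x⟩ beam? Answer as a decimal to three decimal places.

First analyser (S_z): from |+x⟩, P(|+z⟩) = 1/2.
After stage 1 the state is |+z⟩; P(|+x⟩) = |⟨+x|+z⟩|² = 1/2.
Joint probability = 1/2 × 1/2 = 0.250.

0.250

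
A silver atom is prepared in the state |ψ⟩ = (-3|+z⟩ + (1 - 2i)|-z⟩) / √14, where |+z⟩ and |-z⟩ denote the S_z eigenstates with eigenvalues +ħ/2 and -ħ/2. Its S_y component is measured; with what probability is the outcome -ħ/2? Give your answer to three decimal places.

0.071

|-y⟩ = (|+z⟩ - i|-z⟩)/√2, so ⟨-y|ψ⟩ = (-1 + i) / (√2·√14).
P = |-1 + i|² / 28 = 2/28.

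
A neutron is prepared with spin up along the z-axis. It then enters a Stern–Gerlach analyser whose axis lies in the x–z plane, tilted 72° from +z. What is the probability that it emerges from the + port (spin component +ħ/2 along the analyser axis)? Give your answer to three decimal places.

0.655

For spin-½, the probability of finding spin-up along an axis at angle θ to the initial spin direction is cos²(θ/2); spin-down is sin²(θ/2).
θ = 72°, so P = cos²(36°) ≈ 0.655.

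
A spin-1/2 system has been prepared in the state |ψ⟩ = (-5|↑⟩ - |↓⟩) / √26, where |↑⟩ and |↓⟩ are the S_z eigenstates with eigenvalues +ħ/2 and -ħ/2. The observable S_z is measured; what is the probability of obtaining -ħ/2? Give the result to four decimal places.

0.0385

The -ħ/2 outcome corresponds to |↓⟩. Its amplitude in |ψ⟩ is -1/√26.
P = |-1|² / 26 = 1/26.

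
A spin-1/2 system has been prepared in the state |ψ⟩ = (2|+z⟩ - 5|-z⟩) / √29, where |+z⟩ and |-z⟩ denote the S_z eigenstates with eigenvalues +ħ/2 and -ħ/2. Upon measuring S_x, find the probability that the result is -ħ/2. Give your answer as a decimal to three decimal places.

0.845

|-x⟩ = (|+z⟩ - |-z⟩)/√2, so ⟨-x|ψ⟩ = (7) / (√2·√29).
P = |7|² / 58 = 49/58.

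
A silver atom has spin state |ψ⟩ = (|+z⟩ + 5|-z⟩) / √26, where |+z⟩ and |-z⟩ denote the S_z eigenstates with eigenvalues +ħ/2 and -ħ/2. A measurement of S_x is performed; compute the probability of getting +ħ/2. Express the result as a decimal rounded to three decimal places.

|+x⟩ = (|+z⟩ + |-z⟩)/√2, so ⟨+x|ψ⟩ = (6) / (√2·√26).
P = |6|² / 52 = 36/52.

0.692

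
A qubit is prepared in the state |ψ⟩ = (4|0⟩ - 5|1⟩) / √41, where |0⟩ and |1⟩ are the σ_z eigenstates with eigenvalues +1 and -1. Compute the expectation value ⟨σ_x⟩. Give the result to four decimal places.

-0.9756

⟨σ_x⟩ = 2 Re(a* b)/(|a|²+|b|²) with a = 4, b = -5.
a* b = -20, so ⟨σ_x⟩ = -40/41.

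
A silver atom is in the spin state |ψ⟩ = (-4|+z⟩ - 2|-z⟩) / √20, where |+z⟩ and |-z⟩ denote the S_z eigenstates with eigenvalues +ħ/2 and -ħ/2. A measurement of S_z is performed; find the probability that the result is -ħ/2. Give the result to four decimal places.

The -ħ/2 outcome corresponds to |-z⟩. Its amplitude in |ψ⟩ is -2/√20.
P = |-2|² / 20 = 4/20.

0.2000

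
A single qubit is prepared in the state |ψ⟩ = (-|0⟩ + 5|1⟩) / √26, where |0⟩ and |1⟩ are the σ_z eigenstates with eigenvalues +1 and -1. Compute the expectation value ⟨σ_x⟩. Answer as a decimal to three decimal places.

-0.385

⟨σ_x⟩ = 2 Re(a* b)/(|a|²+|b|²) with a = -1, b = 5.
a* b = -5, so ⟨σ_x⟩ = -10/26.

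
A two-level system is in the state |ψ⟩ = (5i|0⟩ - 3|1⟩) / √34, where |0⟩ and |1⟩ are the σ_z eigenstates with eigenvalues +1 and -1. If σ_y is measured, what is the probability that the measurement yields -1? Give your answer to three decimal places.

|-y⟩ = (|0⟩ - i|1⟩)/√2, so ⟨-y|ψ⟩ = (2i) / (√2·√34).
P = |2i|² / 68 = 4/68.

0.059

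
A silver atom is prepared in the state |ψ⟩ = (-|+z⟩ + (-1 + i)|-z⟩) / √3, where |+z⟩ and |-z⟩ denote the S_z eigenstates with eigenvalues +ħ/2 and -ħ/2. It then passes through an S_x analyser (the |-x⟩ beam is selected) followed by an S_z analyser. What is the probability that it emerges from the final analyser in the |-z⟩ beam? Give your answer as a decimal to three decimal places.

0.083

First analyser (S_x): P(|-x⟩) = |⟨-x|ψ⟩|² = 1/6.
After stage 1 the state is |-x⟩; P(|-z⟩) = |⟨-z|-x⟩|² = 1/2.
Joint probability = 1/6 × 1/2 = 0.083.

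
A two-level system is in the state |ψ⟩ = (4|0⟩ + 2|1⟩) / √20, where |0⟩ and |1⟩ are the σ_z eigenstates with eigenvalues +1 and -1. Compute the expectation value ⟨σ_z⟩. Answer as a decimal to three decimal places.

⟨σ_z⟩ = |a|² - |b|² divided by |a|²+|b|², with a, b the |0⟩, |1⟩ amplitudes.
= (16 - 4)/20 = 12/20.

0.600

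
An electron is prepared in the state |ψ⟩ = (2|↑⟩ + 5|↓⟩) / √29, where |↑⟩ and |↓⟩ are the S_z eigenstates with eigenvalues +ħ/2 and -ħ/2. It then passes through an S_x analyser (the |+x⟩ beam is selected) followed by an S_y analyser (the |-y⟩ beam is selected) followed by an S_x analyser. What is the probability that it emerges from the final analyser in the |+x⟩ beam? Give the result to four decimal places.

First analyser (S_x): P(|+x⟩) = |⟨+x|ψ⟩|² = 49/58.
After stage 1 the state is |+x⟩; P(|-y⟩) = |⟨-y|+x⟩|² = 1/2.
After stage 2 the state is |-y⟩; P(|+x⟩) = |⟨+x|-y⟩|² = 1/2.
Joint probability = 49/58 × 1/2 × 1/2 = 0.2112.

0.2112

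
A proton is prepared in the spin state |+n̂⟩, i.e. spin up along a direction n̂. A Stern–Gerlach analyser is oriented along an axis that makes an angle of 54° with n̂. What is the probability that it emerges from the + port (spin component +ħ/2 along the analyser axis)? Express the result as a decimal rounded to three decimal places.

0.794

For spin-½, the probability of finding spin-up along an axis at angle θ to the initial spin direction is cos²(θ/2); spin-down is sin²(θ/2).
θ = 54°, so P = cos²(27°) ≈ 0.794.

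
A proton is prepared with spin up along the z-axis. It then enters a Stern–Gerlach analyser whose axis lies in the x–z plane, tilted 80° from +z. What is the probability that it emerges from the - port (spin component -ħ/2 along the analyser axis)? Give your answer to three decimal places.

0.413

For spin-½, the probability of finding spin-up along an axis at angle θ to the initial spin direction is cos²(θ/2); spin-down is sin²(θ/2).
θ = 80°, so P = sin²(40°) ≈ 0.413.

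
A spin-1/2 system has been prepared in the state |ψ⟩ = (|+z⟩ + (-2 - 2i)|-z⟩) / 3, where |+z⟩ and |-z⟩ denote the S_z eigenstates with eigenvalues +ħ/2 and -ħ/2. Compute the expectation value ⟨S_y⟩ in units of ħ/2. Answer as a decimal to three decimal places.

⟨σ_y⟩ = 2 Im(a* b)/(|a|²+|b|²) with a = 1, b = (-2 - 2i).
a* b = (-2 - 2i), so ⟨σ_y⟩ = -4/9.
⟨S_y⟩ = (ħ/2)·⟨σ_y⟩.

-0.444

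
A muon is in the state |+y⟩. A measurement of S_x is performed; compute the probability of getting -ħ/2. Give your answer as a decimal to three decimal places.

0.500

In the S_z basis, |+y⟩ = (|↑⟩ + i|↓⟩)/√2 and |-x⟩ = (|↑⟩ - |↓⟩)/√2.
|⟨-x|+y⟩|² = 1/2.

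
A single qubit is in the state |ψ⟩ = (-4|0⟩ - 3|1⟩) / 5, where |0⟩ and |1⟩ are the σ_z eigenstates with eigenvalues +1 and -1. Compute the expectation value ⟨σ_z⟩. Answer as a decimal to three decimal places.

0.280

⟨σ_z⟩ = |a|² - |b|² divided by |a|²+|b|², with a, b the |0⟩, |1⟩ amplitudes.
= (16 - 9)/25 = 7/25.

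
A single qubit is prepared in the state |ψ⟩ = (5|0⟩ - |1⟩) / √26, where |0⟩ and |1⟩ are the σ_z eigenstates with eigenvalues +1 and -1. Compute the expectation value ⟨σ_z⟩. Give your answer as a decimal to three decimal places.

0.923

⟨σ_z⟩ = |a|² - |b|² divided by |a|²+|b|², with a, b the |0⟩, |1⟩ amplitudes.
= (25 - 1)/26 = 24/26.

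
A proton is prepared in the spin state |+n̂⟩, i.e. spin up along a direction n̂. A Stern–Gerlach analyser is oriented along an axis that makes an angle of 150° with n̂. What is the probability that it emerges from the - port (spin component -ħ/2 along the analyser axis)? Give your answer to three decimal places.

0.933

For spin-½, the probability of finding spin-up along an axis at angle θ to the initial spin direction is cos²(θ/2); spin-down is sin²(θ/2).
θ = 150°, so P = sin²(75°) ≈ 0.933.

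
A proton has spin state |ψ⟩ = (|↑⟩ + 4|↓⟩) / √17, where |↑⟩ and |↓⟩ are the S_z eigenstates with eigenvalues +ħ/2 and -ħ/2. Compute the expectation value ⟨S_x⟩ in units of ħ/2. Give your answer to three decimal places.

⟨σ_x⟩ = 2 Re(a* b)/(|a|²+|b|²) with a = 1, b = 4.
a* b = 4, so ⟨σ_x⟩ = 8/17.
⟨S_x⟩ = (ħ/2)·⟨σ_x⟩.

0.471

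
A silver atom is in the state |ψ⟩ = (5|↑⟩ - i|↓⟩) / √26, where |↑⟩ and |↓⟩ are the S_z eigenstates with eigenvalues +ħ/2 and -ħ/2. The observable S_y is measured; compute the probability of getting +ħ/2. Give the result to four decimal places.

0.3077

|+y⟩ = (|↑⟩ + i|↓⟩)/√2, so ⟨+y|ψ⟩ = (4) / (√2·√26).
P = |4|² / 52 = 16/52.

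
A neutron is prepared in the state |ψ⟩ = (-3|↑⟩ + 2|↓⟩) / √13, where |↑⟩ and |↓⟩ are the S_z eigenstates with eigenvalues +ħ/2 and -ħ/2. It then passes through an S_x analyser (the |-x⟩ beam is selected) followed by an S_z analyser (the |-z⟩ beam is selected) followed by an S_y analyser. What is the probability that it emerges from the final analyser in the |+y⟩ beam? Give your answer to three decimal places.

0.240

First analyser (S_x): P(|-x⟩) = |⟨-x|ψ⟩|² = 25/26.
After stage 1 the state is |-x⟩; P(|-z⟩) = |⟨-z|-x⟩|² = 1/2.
After stage 2 the state is |-z⟩; P(|+y⟩) = |⟨+y|-z⟩|² = 1/2.
Joint probability = 25/26 × 1/2 × 1/2 = 0.240.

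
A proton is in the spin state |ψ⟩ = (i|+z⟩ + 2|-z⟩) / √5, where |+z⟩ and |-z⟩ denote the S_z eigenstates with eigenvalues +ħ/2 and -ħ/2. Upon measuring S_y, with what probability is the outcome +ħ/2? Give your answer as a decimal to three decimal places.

|+y⟩ = (|+z⟩ + i|-z⟩)/√2, so ⟨+y|ψ⟩ = (-i) / (√2·√5).
P = |-i|² / 10 = 1/10.

0.100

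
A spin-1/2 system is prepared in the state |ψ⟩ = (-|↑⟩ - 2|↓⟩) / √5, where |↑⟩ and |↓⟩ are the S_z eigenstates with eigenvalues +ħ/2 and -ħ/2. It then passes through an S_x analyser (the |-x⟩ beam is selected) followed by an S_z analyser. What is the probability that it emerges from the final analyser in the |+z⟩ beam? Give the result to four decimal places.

0.0500

First analyser (S_x): P(|-x⟩) = |⟨-x|ψ⟩|² = 1/10.
After stage 1 the state is |-x⟩; P(|+z⟩) = |⟨+z|-x⟩|² = 1/2.
Joint probability = 1/10 × 1/2 = 0.0500.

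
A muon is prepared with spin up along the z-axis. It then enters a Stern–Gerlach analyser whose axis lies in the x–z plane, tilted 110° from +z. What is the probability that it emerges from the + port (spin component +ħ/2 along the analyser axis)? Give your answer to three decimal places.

0.329

For spin-½, the probability of finding spin-up along an axis at angle θ to the initial spin direction is cos²(θ/2); spin-down is sin²(θ/2).
θ = 110°, so P = cos²(55°) ≈ 0.329.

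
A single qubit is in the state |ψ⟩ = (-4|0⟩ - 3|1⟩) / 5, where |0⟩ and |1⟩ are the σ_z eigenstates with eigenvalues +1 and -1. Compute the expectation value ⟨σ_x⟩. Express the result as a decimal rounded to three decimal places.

0.960

⟨σ_x⟩ = 2 Re(a* b)/(|a|²+|b|²) with a = -4, b = -3.
a* b = 12, so ⟨σ_x⟩ = 24/25.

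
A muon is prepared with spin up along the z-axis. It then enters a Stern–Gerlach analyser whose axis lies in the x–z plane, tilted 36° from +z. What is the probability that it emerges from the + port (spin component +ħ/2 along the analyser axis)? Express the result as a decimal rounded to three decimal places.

For spin-½, the probability of finding spin-up along an axis at angle θ to the initial spin direction is cos²(θ/2); spin-down is sin²(θ/2).
θ = 36°, so P = cos²(18°) ≈ 0.905.

0.905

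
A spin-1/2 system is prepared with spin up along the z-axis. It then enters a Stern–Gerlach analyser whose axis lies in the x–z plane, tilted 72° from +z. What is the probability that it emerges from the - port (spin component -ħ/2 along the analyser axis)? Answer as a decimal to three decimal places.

0.345

For spin-½, the probability of finding spin-up along an axis at angle θ to the initial spin direction is cos²(θ/2); spin-down is sin²(θ/2).
θ = 72°, so P = sin²(36°) ≈ 0.345.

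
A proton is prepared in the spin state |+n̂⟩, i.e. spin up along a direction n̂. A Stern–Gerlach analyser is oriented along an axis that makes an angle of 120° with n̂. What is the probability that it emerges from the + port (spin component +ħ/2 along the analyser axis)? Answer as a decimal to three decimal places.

0.250

For spin-½, the probability of finding spin-up along an axis at angle θ to the initial spin direction is cos²(θ/2); spin-down is sin²(θ/2).
θ = 120°, so P = cos²(60°) ≈ 0.250.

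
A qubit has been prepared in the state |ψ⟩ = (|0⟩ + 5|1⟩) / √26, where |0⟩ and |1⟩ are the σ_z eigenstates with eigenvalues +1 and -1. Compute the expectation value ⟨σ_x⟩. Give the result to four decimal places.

0.3846

⟨σ_x⟩ = 2 Re(a* b)/(|a|²+|b|²) with a = 1, b = 5.
a* b = 5, so ⟨σ_x⟩ = 10/26.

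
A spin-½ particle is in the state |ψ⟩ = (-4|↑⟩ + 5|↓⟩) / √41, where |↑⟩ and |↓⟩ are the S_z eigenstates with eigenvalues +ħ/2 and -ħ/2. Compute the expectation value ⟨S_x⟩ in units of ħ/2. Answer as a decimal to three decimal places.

⟨σ_x⟩ = 2 Re(a* b)/(|a|²+|b|²) with a = -4, b = 5.
a* b = -20, so ⟨σ_x⟩ = -40/41.
⟨S_x⟩ = (ħ/2)·⟨σ_x⟩.

-0.976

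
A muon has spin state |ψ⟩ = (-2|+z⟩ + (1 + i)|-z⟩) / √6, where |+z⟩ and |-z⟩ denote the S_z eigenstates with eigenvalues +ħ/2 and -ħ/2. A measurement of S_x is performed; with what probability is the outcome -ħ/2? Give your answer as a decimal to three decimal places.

|-x⟩ = (|+z⟩ - |-z⟩)/√2, so ⟨-x|ψ⟩ = (-3 - i) / (√2·√6).
P = |-3 - i|² / 12 = 10/12.

0.833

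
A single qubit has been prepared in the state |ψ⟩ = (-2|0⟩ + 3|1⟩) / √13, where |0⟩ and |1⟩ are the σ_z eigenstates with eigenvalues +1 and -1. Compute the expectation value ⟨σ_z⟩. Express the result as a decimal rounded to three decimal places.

-0.385

⟨σ_z⟩ = |a|² - |b|² divided by |a|²+|b|², with a, b the |0⟩, |1⟩ amplitudes.
= (4 - 9)/13 = -5/13.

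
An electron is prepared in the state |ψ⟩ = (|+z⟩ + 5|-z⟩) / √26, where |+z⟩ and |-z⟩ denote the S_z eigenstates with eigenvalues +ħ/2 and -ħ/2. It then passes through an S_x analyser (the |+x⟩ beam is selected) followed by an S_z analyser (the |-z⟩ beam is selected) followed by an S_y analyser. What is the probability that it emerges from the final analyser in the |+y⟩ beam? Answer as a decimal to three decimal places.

0.173

First analyser (S_x): P(|+x⟩) = |⟨+x|ψ⟩|² = 36/52.
After stage 1 the state is |+x⟩; P(|-z⟩) = |⟨-z|+x⟩|² = 1/2.
After stage 2 the state is |-z⟩; P(|+y⟩) = |⟨+y|-z⟩|² = 1/2.
Joint probability = 36/52 × 1/2 × 1/2 = 0.173.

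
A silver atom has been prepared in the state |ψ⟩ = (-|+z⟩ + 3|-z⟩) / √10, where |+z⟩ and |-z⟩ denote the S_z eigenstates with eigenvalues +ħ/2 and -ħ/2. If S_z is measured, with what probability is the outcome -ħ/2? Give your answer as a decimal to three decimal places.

The -ħ/2 outcome corresponds to |-z⟩. Its amplitude in |ψ⟩ is 3/√10.
P = |3|² / 10 = 9/10.

0.900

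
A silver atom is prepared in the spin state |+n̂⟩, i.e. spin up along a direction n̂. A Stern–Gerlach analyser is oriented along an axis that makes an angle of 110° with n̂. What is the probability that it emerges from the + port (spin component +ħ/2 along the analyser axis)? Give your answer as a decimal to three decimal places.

For spin-½, the probability of finding spin-up along an axis at angle θ to the initial spin direction is cos²(θ/2); spin-down is sin²(θ/2).
θ = 110°, so P = cos²(55°) ≈ 0.329.

0.329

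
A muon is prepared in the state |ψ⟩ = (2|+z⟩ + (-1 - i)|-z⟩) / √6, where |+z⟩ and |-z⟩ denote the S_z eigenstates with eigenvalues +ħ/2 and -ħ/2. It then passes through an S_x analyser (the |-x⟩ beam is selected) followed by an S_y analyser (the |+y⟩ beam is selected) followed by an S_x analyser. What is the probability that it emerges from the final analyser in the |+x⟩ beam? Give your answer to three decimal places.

0.208

First analyser (S_x): P(|-x⟩) = |⟨-x|ψ⟩|² = 10/12.
After stage 1 the state is |-x⟩; P(|+y⟩) = |⟨+y|-x⟩|² = 1/2.
After stage 2 the state is |+y⟩; P(|+x⟩) = |⟨+x|+y⟩|² = 1/2.
Joint probability = 10/12 × 1/2 × 1/2 = 0.208.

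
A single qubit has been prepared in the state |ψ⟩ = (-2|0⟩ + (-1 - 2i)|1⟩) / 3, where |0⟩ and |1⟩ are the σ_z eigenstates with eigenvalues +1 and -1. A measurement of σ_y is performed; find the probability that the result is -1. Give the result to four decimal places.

|-y⟩ = (|0⟩ - i|1⟩)/√2, so ⟨-y|ψ⟩ = (-i) / (√2·3).
P = |-i|² / 18 = 1/18.

0.0556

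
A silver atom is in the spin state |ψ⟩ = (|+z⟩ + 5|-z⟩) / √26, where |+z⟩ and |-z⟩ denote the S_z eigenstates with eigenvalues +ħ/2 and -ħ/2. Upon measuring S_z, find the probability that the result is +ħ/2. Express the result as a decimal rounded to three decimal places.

0.038

The +ħ/2 outcome corresponds to |+z⟩. Its amplitude in |ψ⟩ is 1/√26.
P = |1|² / 26 = 1/26.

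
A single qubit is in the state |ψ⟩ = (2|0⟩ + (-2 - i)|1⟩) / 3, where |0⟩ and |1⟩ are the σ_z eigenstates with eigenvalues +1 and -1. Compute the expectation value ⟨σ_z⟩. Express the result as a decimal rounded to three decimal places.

⟨σ_z⟩ = |a|² - |b|² divided by |a|²+|b|², with a, b the |0⟩, |1⟩ amplitudes.
= (4 - 5)/9 = -1/9.

-0.111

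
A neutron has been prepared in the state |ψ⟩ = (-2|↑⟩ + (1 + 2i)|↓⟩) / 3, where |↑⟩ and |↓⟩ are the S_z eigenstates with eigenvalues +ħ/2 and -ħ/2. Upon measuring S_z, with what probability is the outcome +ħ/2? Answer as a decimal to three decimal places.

0.444

The +ħ/2 outcome corresponds to |↑⟩. Its amplitude in |ψ⟩ is -2/3.
P = |-2|² / 9 = 4/9.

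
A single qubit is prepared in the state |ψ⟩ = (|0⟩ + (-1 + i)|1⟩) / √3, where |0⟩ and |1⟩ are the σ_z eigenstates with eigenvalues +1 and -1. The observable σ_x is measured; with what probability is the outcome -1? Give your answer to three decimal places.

0.833

|-x⟩ = (|0⟩ - |1⟩)/√2, so ⟨-x|ψ⟩ = (2 - i) / (√2·√3).
P = |2 - i|² / 6 = 5/6.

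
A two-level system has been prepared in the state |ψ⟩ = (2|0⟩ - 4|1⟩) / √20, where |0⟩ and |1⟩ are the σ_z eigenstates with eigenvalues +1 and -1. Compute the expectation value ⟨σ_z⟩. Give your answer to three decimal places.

⟨σ_z⟩ = |a|² - |b|² divided by |a|²+|b|², with a, b the |0⟩, |1⟩ amplitudes.
= (4 - 16)/20 = -12/20.

-0.600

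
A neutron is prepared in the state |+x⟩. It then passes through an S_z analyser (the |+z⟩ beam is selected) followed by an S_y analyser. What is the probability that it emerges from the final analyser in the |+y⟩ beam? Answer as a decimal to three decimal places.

First analyser (S_z): from |+x⟩, P(|+z⟩) = 1/2.
After stage 1 the state is |+z⟩; P(|+y⟩) = |⟨+y|+z⟩|² = 1/2.
Joint probability = 1/2 × 1/2 = 0.250.

0.250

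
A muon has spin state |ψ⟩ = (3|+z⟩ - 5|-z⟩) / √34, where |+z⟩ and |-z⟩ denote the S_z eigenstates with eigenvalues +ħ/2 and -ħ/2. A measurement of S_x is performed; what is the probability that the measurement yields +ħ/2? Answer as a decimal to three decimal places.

|+x⟩ = (|+z⟩ + |-z⟩)/√2, so ⟨+x|ψ⟩ = (-2) / (√2·√34).
P = |-2|² / 68 = 4/68.

0.059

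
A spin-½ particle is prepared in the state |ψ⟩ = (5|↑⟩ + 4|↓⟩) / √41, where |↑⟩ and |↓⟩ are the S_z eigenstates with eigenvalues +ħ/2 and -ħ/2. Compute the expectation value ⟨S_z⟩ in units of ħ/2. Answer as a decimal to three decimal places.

⟨σ_z⟩ = |a|² - |b|² divided by |a|²+|b|², with a, b the |↑⟩, |↓⟩ amplitudes.
= (25 - 16)/41 = 9/41.
⟨S_z⟩ = (ħ/2)·⟨σ_z⟩.

0.220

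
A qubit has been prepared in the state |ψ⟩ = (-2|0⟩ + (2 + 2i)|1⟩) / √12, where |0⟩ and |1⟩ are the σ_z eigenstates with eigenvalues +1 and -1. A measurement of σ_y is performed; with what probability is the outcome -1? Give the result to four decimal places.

|-y⟩ = (|0⟩ - i|1⟩)/√2, so ⟨-y|ψ⟩ = (-4 + 2i) / (√2·√12).
P = |-4 + 2i|² / 24 = 20/24.

0.8333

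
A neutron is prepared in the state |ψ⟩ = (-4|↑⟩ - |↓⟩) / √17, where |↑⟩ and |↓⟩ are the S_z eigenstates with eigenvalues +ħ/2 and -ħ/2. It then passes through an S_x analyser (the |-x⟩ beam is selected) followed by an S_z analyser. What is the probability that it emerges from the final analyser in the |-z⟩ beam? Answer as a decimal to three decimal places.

First analyser (S_x): P(|-x⟩) = |⟨-x|ψ⟩|² = 9/34.
After stage 1 the state is |-x⟩; P(|-z⟩) = |⟨-z|-x⟩|² = 1/2.
Joint probability = 9/34 × 1/2 = 0.132.

0.132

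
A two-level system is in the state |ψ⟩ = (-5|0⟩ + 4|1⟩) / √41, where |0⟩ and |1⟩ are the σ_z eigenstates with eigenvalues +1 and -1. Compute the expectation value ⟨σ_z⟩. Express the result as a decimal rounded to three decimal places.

⟨σ_z⟩ = |a|² - |b|² divided by |a|²+|b|², with a, b the |0⟩, |1⟩ amplitudes.
= (25 - 16)/41 = 9/41.

0.220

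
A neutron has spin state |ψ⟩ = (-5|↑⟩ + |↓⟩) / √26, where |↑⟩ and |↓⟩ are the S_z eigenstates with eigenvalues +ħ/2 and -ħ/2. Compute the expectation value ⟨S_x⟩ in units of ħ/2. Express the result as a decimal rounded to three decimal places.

-0.385

⟨σ_x⟩ = 2 Re(a* b)/(|a|²+|b|²) with a = -5, b = 1.
a* b = -5, so ⟨σ_x⟩ = -10/26.
⟨S_x⟩ = (ħ/2)·⟨σ_x⟩.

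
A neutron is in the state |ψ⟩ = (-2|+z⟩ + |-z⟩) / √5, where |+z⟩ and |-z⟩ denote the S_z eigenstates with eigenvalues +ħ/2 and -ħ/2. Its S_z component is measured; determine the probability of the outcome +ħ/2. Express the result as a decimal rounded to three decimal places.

0.800

The +ħ/2 outcome corresponds to |+z⟩. Its amplitude in |ψ⟩ is -2/√5.
P = |-2|² / 5 = 4/5.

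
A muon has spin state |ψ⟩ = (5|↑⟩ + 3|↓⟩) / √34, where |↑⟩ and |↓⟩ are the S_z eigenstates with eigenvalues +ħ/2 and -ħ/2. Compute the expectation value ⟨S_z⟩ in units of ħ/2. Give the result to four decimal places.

⟨σ_z⟩ = |a|² - |b|² divided by |a|²+|b|², with a, b the |↑⟩, |↓⟩ amplitudes.
= (25 - 9)/34 = 16/34.
⟨S_z⟩ = (ħ/2)·⟨σ_z⟩.

0.4706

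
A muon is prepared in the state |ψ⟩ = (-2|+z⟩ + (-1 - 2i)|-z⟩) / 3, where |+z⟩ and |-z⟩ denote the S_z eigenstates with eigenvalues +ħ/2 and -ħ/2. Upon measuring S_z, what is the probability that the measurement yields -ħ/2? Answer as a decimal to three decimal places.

The -ħ/2 outcome corresponds to |-z⟩. Its amplitude in |ψ⟩ is (-1 - 2i)/3.
P = |-1 - 2i|² / 9 = 5/9.

0.556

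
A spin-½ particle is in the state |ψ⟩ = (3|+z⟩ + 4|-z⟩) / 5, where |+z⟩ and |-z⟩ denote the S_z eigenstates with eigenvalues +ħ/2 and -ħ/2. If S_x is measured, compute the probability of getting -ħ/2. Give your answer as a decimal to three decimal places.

0.020

|-x⟩ = (|+z⟩ - |-z⟩)/√2, so ⟨-x|ψ⟩ = (-1) / (√2·5).
P = |-1|² / 50 = 1/50.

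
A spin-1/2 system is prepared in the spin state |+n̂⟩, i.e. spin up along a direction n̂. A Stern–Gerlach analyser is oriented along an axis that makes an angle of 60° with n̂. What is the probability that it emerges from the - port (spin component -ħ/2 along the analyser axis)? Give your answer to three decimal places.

0.250

For spin-½, the probability of finding spin-up along an axis at angle θ to the initial spin direction is cos²(θ/2); spin-down is sin²(θ/2).
θ = 60°, so P = sin²(30°) ≈ 0.250.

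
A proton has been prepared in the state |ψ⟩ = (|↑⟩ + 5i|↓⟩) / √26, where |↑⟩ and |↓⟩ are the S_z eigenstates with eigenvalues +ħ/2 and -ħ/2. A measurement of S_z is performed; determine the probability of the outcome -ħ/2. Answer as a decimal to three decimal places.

The -ħ/2 outcome corresponds to |↓⟩. Its amplitude in |ψ⟩ is 5i/√26.
P = |5i|² / 26 = 25/26.

0.962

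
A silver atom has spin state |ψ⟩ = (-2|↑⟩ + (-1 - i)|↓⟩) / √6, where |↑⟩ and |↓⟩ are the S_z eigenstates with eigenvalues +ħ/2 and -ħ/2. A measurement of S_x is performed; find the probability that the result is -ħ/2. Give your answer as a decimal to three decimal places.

|-x⟩ = (|↑⟩ - |↓⟩)/√2, so ⟨-x|ψ⟩ = (-1 + i) / (√2·√6).
P = |-1 + i|² / 12 = 2/12.

0.167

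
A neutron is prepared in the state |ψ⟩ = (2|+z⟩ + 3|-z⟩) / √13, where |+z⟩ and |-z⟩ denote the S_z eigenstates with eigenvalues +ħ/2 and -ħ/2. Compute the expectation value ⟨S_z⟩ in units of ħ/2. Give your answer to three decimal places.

-0.385

⟨σ_z⟩ = |a|² - |b|² divided by |a|²+|b|², with a, b the |+z⟩, |-z⟩ amplitudes.
= (4 - 9)/13 = -5/13.
⟨S_z⟩ = (ħ/2)·⟨σ_z⟩.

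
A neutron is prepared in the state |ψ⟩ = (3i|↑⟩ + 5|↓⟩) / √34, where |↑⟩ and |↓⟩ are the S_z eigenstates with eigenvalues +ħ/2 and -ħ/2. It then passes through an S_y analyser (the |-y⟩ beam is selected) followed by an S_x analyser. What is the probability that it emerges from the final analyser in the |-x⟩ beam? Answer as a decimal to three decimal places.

0.471

First analyser (S_y): P(|-y⟩) = |⟨-y|ψ⟩|² = 64/68.
After stage 1 the state is |-y⟩; P(|-x⟩) = |⟨-x|-y⟩|² = 1/2.
Joint probability = 64/68 × 1/2 = 0.471.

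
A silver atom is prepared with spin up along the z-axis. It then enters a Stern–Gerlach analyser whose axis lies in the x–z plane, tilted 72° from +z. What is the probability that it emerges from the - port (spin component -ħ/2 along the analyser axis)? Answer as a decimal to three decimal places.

0.345

For spin-½, the probability of finding spin-up along an axis at angle θ to the initial spin direction is cos²(θ/2); spin-down is sin²(θ/2).
θ = 72°, so P = sin²(36°) ≈ 0.345.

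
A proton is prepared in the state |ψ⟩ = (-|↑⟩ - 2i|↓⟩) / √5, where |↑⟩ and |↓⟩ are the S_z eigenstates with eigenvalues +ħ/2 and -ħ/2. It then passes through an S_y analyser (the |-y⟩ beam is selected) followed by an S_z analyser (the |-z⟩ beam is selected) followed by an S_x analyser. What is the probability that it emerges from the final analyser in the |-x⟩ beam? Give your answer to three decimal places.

First analyser (S_y): P(|-y⟩) = |⟨-y|ψ⟩|² = 1/10.
After stage 1 the state is |-y⟩; P(|-z⟩) = |⟨-z|-y⟩|² = 1/2.
After stage 2 the state is |-z⟩; P(|-x⟩) = |⟨-x|-z⟩|² = 1/2.
Joint probability = 1/10 × 1/2 × 1/2 = 0.025.

0.025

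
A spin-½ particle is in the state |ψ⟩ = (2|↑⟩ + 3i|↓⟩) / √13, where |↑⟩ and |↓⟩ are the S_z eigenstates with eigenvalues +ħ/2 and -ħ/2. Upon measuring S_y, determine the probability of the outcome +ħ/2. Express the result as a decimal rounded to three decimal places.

|+y⟩ = (|↑⟩ + i|↓⟩)/√2, so ⟨+y|ψ⟩ = (5) / (√2·√13).
P = |5|² / 26 = 25/26.

0.962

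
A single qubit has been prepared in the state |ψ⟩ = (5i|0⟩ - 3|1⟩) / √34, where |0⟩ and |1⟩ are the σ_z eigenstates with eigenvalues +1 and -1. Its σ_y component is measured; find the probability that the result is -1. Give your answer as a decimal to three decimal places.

|-y⟩ = (|0⟩ - i|1⟩)/√2, so ⟨-y|ψ⟩ = (2i) / (√2·√34).
P = |2i|² / 68 = 4/68.

0.059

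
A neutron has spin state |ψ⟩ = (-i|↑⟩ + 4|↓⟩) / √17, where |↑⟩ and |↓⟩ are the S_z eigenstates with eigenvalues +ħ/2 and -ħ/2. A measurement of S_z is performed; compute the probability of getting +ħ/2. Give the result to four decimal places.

0.0588

The +ħ/2 outcome corresponds to |↑⟩. Its amplitude in |ψ⟩ is -i/√17.
P = |-i|² / 17 = 1/17.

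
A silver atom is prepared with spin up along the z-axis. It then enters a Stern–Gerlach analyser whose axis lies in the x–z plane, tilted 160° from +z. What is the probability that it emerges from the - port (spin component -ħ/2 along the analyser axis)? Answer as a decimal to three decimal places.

0.970

For spin-½, the probability of finding spin-up along an axis at angle θ to the initial spin direction is cos²(θ/2); spin-down is sin²(θ/2).
θ = 160°, so P = sin²(80°) ≈ 0.970.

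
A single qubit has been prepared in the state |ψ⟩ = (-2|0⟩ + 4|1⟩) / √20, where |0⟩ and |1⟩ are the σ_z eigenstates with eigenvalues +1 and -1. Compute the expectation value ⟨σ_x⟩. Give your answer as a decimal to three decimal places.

⟨σ_x⟩ = 2 Re(a* b)/(|a|²+|b|²) with a = -2, b = 4.
a* b = -8, so ⟨σ_x⟩ = -16/20.

-0.800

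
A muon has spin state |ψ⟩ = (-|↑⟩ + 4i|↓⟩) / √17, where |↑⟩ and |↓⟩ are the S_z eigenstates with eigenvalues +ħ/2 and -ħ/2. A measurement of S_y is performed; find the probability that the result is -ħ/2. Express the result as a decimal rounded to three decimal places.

|-y⟩ = (|↑⟩ - i|↓⟩)/√2, so ⟨-y|ψ⟩ = (-5) / (√2·√17).
P = |-5|² / 34 = 25/34.

0.735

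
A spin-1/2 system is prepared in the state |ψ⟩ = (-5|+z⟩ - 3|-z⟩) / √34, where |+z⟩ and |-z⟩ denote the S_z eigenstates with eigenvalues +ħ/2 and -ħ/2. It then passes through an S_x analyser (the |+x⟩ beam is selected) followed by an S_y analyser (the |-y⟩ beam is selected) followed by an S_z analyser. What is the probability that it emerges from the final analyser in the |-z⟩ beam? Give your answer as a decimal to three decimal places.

First analyser (S_x): P(|+x⟩) = |⟨+x|ψ⟩|² = 64/68.
After stage 1 the state is |+x⟩; P(|-y⟩) = |⟨-y|+x⟩|² = 1/2.
After stage 2 the state is |-y⟩; P(|-z⟩) = |⟨-z|-y⟩|² = 1/2.
Joint probability = 64/68 × 1/2 × 1/2 = 0.235.

0.235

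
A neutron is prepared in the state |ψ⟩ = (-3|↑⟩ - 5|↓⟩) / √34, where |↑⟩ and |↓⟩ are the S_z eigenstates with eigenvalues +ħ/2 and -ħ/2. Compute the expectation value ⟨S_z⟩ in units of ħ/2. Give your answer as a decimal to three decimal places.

-0.471

⟨σ_z⟩ = |a|² - |b|² divided by |a|²+|b|², with a, b the |↑⟩, |↓⟩ amplitudes.
= (9 - 25)/34 = -16/34.
⟨S_z⟩ = (ħ/2)·⟨σ_z⟩.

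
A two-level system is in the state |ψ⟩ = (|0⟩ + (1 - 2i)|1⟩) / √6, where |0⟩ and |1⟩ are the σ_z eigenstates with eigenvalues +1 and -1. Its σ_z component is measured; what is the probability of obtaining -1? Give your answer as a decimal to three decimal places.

The -1 outcome corresponds to |1⟩. Its amplitude in |ψ⟩ is (1 - 2i)/√6.
P = |1 - 2i|² / 6 = 5/6.

0.833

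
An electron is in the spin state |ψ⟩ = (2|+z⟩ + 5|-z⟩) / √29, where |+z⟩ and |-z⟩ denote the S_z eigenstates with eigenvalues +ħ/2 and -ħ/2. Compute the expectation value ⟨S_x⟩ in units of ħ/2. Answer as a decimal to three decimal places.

⟨σ_x⟩ = 2 Re(a* b)/(|a|²+|b|²) with a = 2, b = 5.
a* b = 10, so ⟨σ_x⟩ = 20/29.
⟨S_x⟩ = (ħ/2)·⟨σ_x⟩.

0.690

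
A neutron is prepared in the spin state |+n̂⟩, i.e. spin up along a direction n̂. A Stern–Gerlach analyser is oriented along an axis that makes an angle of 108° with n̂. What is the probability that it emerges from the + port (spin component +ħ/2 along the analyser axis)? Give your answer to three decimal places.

For spin-½, the probability of finding spin-up along an axis at angle θ to the initial spin direction is cos²(θ/2); spin-down is sin²(θ/2).
θ = 108°, so P = cos²(54°) ≈ 0.345.

0.345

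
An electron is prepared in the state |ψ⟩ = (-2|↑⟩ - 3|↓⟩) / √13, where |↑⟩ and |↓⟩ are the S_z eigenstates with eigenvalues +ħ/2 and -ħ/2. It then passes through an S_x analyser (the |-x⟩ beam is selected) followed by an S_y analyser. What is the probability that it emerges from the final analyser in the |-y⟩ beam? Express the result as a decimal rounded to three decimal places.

0.019

First analyser (S_x): P(|-x⟩) = |⟨-x|ψ⟩|² = 1/26.
After stage 1 the state is |-x⟩; P(|-y⟩) = |⟨-y|-x⟩|² = 1/2.
Joint probability = 1/26 × 1/2 = 0.019.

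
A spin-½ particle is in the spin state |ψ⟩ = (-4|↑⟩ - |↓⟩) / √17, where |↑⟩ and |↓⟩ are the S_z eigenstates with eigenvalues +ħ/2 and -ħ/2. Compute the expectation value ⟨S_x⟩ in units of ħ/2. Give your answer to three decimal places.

⟨σ_x⟩ = 2 Re(a* b)/(|a|²+|b|²) with a = -4, b = -1.
a* b = 4, so ⟨σ_x⟩ = 8/17.
⟨S_x⟩ = (ħ/2)·⟨σ_x⟩.

0.471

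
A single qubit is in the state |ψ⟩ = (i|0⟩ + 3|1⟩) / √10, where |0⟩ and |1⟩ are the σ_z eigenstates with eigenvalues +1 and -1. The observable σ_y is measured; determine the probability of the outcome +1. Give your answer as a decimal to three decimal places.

|+y⟩ = (|0⟩ + i|1⟩)/√2, so ⟨+y|ψ⟩ = (-2i) / (√2·√10).
P = |-2i|² / 20 = 4/20.

0.200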